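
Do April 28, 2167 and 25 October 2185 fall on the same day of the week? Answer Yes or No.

Yes

From Apr 28, 2167 to Oct 25, 2185 is 6755 days.
6755 mod 7 = 0, so they are the same weekday.
(Apr 28, 2167 is a Tuesday; Oct 25, 2185 is a Tuesday.)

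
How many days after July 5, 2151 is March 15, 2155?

1349

Jul 5, 2151 → Jul 5, 2152: 366 days (Feb 29, 2152 is in that span).
Jul 5, 2152 → Jul 5, 2153: 365 days.
Jul 5, 2153 → Jul 5, 2154: 365 days.
Jul 5, 2154 → Aug 5, 2154: 31 days (July has 31).
Aug 5, 2154 → Sep 5, 2154: 31 days (August has 31).
Sep 5, 2154 → Oct 5, 2154: 30 days (September has 30).
Oct 5, 2154 → Nov 5, 2154: 31 days (October has 31).
Nov 5, 2154 → Dec 5, 2154: 30 days (November has 30).
Dec 5, 2154 → Jan 5, 2155: 31 days (December has 31).
Jan 5, 2155 → Feb 5, 2155: 31 days (January has 31).
Feb 5, 2155 → Mar 5, 2155: 28 days (February has 28).
Mar 5, 2155 → Mar 15, 2155: 10 days.
Total: 1349 days.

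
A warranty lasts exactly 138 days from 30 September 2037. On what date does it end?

Sep has 30 days: +1 → Oct 1, 2037 (137 left).
Oct has 31 days: +31 → Nov 1, 2037 (106 left).
Nov has 30 days: +30 → Dec 1, 2037 (76 left).
Dec has 31 days: +31 → Jan 1, 2038 (45 left).
Jan has 31 days: +31 → Feb 1, 2038 (14 left).
+14 → Feb 15, 2038.

February 15, 2038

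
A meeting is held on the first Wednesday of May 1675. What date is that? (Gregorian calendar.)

May 1, 1675 is a Wednesday.
The first Wednesday is therefore May 1 (same day).

May 1, 1675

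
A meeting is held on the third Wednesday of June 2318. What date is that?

June 1, 2318 is a Saturday.
The first Wednesday is therefore June 5 (4 days later).
The third Wednesday is 5 + 2×7 = June 19.

June 19, 2318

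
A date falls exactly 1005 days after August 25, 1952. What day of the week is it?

Friday

Aug 25, 1952 is a Monday.
1005 mod 7 = 4, so 1005 days after a Monday is Monday + 4 = Friday.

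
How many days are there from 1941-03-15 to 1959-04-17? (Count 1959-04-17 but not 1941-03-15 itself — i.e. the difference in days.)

Mar 15, 1941 → Mar 15, 1942: 365 days.
Mar 15, 1942 → Mar 15, 1943: 365 days.
Mar 15, 1943 → Mar 15, 1944: 366 days (Feb 29, 1944 is in that span).
Mar 15, 1944 → Mar 15, 1945: 365 days.
Mar 15, 1945 → Mar 15, 1946: 365 days.
Mar 15, 1946 → Mar 15, 1947: 365 days.
Mar 15, 1947 → Mar 15, 1948: 366 days (Feb 29, 1948 is in that span).
Mar 15, 1948 → Mar 15, 1949: 365 days.
Mar 15, 1949 → Mar 15, 1950: 365 days.
Mar 15, 1950 → Mar 15, 1951: 365 days.
Mar 15, 1951 → Mar 15, 1952: 366 days (Feb 29, 1952 is in that span).
Mar 15, 1952 → Mar 15, 1953: 365 days.
Mar 15, 1953 → Mar 15, 1954: 365 days.
Mar 15, 1954 → Mar 15, 1955: 365 days.
Mar 15, 1955 → Mar 15, 1956: 366 days (Feb 29, 1956 is in that span).
Mar 15, 1956 → Mar 15, 1957: 365 days.
Mar 15, 1957 → Mar 15, 1958: 365 days.
Mar 15, 1958 → Apr 15, 1958: 31 days (March has 31).
Apr 15, 1958 → May 15, 1958: 30 days (April has 30).
May 15, 1958 → Jun 15, 1958: 31 days (May has 31).
Jun 15, 1958 → Jul 15, 1958: 30 days (June has 30).
Jul 15, 1958 → Aug 15, 1958: 31 days (July has 31).
Aug 15, 1958 → Sep 15, 1958: 31 days (August has 31).
Sep 15, 1958 → Oct 15, 1958: 30 days (September has 30).
Oct 15, 1958 → Nov 15, 1958: 31 days (October has 31).
Nov 15, 1958 → Dec 15, 1958: 30 days (November has 30).
Dec 15, 1958 → Jan 15, 1959: 31 days (December has 31).
Jan 15, 1959 → Feb 15, 1959: 31 days (January has 31).
Feb 15, 1959 → Mar 15, 1959: 28 days (February has 28).
Mar 15, 1959 → Apr 15, 1959: 31 days (March has 31).
Apr 15, 1959 → Apr 17, 1959: 2 days.
Total: 6607 days.

6607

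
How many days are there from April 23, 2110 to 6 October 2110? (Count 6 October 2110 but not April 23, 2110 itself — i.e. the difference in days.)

Apr 23, 2110 → May 23, 2110: 30 days (April has 30).
May 23, 2110 → Jun 23, 2110: 31 days (May has 31).
Jun 23, 2110 → Jul 23, 2110: 30 days (June has 30).
Jul 23, 2110 → Aug 23, 2110: 31 days (July has 31).
Aug 23, 2110 → Sep 23, 2110: 31 days (August has 31).
Sep 23, 2110 → Oct 6, 2110: 13 days.
Total: 166 days.

166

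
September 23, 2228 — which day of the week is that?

Doomsday rule: the anchor day for the 2200s is Friday. For year 28: 28÷12 = 2 r 4, and 4÷4 = 1, so 2+4+1 = 7.
Friday + 7 ≡ Friday — that's 2228's doomsday.
In September the doomsday date is Sep 5.
Sep 23 is 18 days after Sep 5; 18 mod 7 = 4, so Friday + 4 = Tuesday.

Tuesday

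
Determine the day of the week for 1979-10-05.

Friday

Doomsday rule: the anchor day for the 1900s is Wednesday. For year 79: 79÷12 = 6 r 7, and 7÷4 = 1, so 6+7+1 = 14.
Wednesday + 14 ≡ Wednesday — that's 1979's doomsday.
In October the doomsday date is Oct 10.
Oct 5 is 5 days before Oct 10; 5 mod 7 = 5, so Wednesday − 5 = Friday.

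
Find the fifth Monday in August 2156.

August 1, 2156 is a Sunday.
The first Monday is therefore August 2 (1 days later).
The fifth Monday is 2 + 4×7 = August 30.

August 30, 2156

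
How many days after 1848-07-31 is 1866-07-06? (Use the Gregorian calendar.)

6549

Jul 31, 1848 → Jul 31, 1849: 365 days.
Jul 31, 1849 → Jul 31, 1850: 365 days.
Jul 31, 1850 → Jul 31, 1851: 365 days.
Jul 31, 1851 → Jul 31, 1852: 366 days (Feb 29, 1852 is in that span).
Jul 31, 1852 → Jul 31, 1853: 365 days.
Jul 31, 1853 → Jul 31, 1854: 365 days.
Jul 31, 1854 → Jul 31, 1855: 365 days.
Jul 31, 1855 → Jul 31, 1856: 366 days (Feb 29, 1856 is in that span).
Jul 31, 1856 → Jul 31, 1857: 365 days.
Jul 31, 1857 → Jul 31, 1858: 365 days.
Jul 31, 1858 → Jul 31, 1859: 365 days.
Jul 31, 1859 → Jul 31, 1860: 366 days (Feb 29, 1860 is in that span).
Jul 31, 1860 → Jul 31, 1861: 365 days.
Jul 31, 1861 → Jul 31, 1862: 365 days.
Jul 31, 1862 → Jul 31, 1863: 365 days.
Jul 31, 1863 → Jul 31, 1864: 366 days (Feb 29, 1864 is in that span).
Jul 31, 1864 → Jul 31, 1865: 365 days.
Jul 31, 1865 → Aug 31, 1865: 31 days (July has 31).
Aug 31, 1865 → Sep 30, 1865: 30 days (August has 31).
Sep 30, 1865 → Oct 30, 1865: 30 days (September has 30).
Oct 30, 1865 → Nov 30, 1865: 31 days (October has 31).
Nov 30, 1865 → Dec 30, 1865: 30 days (November has 30).
Dec 30, 1865 → Jan 30, 1866: 31 days (December has 31).
Jan 30, 1866 → Feb 28, 1866: 29 days (January has 31).
Feb 28, 1866 → Mar 28, 1866: 28 days (February has 28).
Mar 28, 1866 → Apr 28, 1866: 31 days (March has 31).
Apr 28, 1866 → May 28, 1866: 30 days (April has 30).
May 28, 1866 → Jun 28, 1866: 31 days (May has 31).
Jun 28, 1866 → Jul 6, 1866: 8 days.
Total: 6549 days.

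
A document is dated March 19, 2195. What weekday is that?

Thursday

Doomsday rule: the anchor day for the 2100s is Sunday. For year 95: 95÷12 = 7 r 11, and 11÷4 = 2, so 7+11+2 = 20.
Sunday + 20 ≡ Saturday — that's 2195's doomsday.
In March the doomsday date is Mar 14.
Mar 19 is 5 days after Mar 14; 5 mod 7 = 5, so Saturday + 5 = Thursday.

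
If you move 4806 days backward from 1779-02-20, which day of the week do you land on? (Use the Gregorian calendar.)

Feb 20, 1779 is a Saturday.
4806 mod 7 = 4, so 4806 days before a Saturday is Saturday − 4 = Tuesday.

Tuesday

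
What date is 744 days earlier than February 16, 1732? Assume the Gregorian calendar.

−365 (one year) → Feb 16, 1731 (379 left).
−16 → Jan 31, 1731 (end of Jan, 31 days; 363 left).
−31 → Dec 31, 1730 (end of Dec, 31 days; 332 left).
−31 → Nov 30, 1730 (end of Nov, 30 days; 301 left).
−30 → Oct 31, 1730 (end of Oct, 31 days; 271 left).
−31 → Sep 30, 1730 (end of Sep, 30 days; 240 left).
−30 → Aug 31, 1730 (end of Aug, 31 days; 210 left).
−31 → Jul 31, 1730 (end of Jul, 31 days; 179 left).
−31 → Jun 30, 1730 (end of Jun, 30 days; 148 left).
−30 → May 31, 1730 (end of May, 31 days; 118 left).
−31 → Apr 30, 1730 (end of Apr, 30 days; 87 left).
−30 → Mar 31, 1730 (end of Mar, 31 days; 57 left).
−31 → Feb 28, 1730 (end of Feb, 28 days; 26 left).
−26 → Feb 2, 1730.

February 2, 1730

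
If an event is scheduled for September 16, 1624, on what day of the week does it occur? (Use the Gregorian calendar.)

Monday

Doomsday rule: the anchor day for the 1600s is Tuesday. For year 24: 24÷12 = 2 r 0, and 0÷4 = 0, so 2+0+0 = 2.
Tuesday + 2 ≡ Thursday — that's 1624's doomsday.
In September the doomsday date is Sep 5.
Sep 16 is 11 days after Sep 5; 11 mod 7 = 4, so Thursday + 4 = Monday.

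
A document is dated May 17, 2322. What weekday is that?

Doomsday rule: the anchor day for the 2300s is Wednesday. For year 22: 22÷12 = 1 r 10, and 10÷4 = 2, so 1+10+2 = 13.
Wednesday + 13 ≡ Tuesday — that's 2322's doomsday.
In May the doomsday date is May 9.
May 17 is 8 days after May 9; 8 mod 7 = 1, so Tuesday + 1 = Wednesday.

Wednesday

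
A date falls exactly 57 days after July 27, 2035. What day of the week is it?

Saturday

Jul 27, 2035 is a Friday.
57 mod 7 = 1, so 57 days after a Friday is Friday + 1 = Saturday.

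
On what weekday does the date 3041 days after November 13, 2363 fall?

First find the weekday of Nov 13, 2363. Doomsday rule: the anchor day for the 2300s is Wednesday. For year 63: 63÷12 = 5 r 3, and 3÷4 = 0, so 5+3+0 = 8.
Wednesday + 8 ≡ Thursday — that's 2363's doomsday.
In November the doomsday date is Nov 7.
Nov 13 is 6 days after Nov 7; 6 mod 7 = 6, so Thursday + 6 = Wednesday.
3041 mod 7 = 3, so 3041 days after a Wednesday is Wednesday + 3 = Saturday.

Saturday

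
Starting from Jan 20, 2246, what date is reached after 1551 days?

April 20, 2250

+365 (one year) → Jan 20, 2247 (1186 left).
+365 (one year) → Jan 20, 2248 (821 left).
+366 (one year; includes Feb 29, 2248) → Jan 20, 2249 (455 left).
+365 (one year) → Jan 20, 2250 (90 left).
Jan has 31 days: +12 → Feb 1, 2250 (78 left).
Feb has 28 days: +28 → Mar 1, 2250 (50 left).
Mar has 31 days: +31 → Apr 1, 2250 (19 left).
+19 → Apr 20, 2250.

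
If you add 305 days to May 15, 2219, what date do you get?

May has 31 days: +17 → Jun 1, 2219 (288 left).
Jun has 30 days: +30 → Jul 1, 2219 (258 left).
Jul has 31 days: +31 → Aug 1, 2219 (227 left).
Aug has 31 days: +31 → Sep 1, 2219 (196 left).
Sep has 30 days: +30 → Oct 1, 2219 (166 left).
Oct has 31 days: +31 → Nov 1, 2219 (135 left).
Nov has 30 days: +30 → Dec 1, 2219 (105 left).
Dec has 31 days: +31 → Jan 1, 2220 (74 left).
Jan has 31 days: +31 → Feb 1, 2220 (43 left).
Feb has 29 days: +29 → Mar 1, 2220 (14 left).
+14 → Mar 15, 2220.

March 15, 2220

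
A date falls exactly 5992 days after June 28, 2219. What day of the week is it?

Monday

First find the weekday of Jun 28, 2219. Doomsday rule: the anchor day for the 2200s is Friday. For year 19: 19÷12 = 1 r 7, and 7÷4 = 1, so 1+7+1 = 9.
Friday + 9 ≡ Sunday — that's 2219's doomsday.
In June the doomsday date is Jun 6.
Jun 28 is 22 days after Jun 6; 22 mod 7 = 1, so Sunday + 1 = Monday.
5992 mod 7 = 0, so 5992 days after a Monday is Monday + 0 = Monday.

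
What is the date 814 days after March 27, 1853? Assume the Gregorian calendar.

+365 (one year) → Mar 27, 1854 (449 left).
+365 (one year) → Mar 27, 1855 (84 left).
Mar has 31 days: +5 → Apr 1, 1855 (79 left).
Apr has 30 days: +30 → May 1, 1855 (49 left).
May has 31 days: +31 → Jun 1, 1855 (18 left).
+18 → Jun 19, 1855.

June 19, 1855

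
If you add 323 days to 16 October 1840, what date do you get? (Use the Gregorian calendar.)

Oct has 31 days: +16 → Nov 1, 1840 (307 left).
Nov has 30 days: +30 → Dec 1, 1840 (277 left).
Dec has 31 days: +31 → Jan 1, 1841 (246 left).
Jan has 31 days: +31 → Feb 1, 1841 (215 left).
Feb has 28 days: +28 → Mar 1, 1841 (187 left).
Mar has 31 days: +31 → Apr 1, 1841 (156 left).
Apr has 30 days: +30 → May 1, 1841 (126 left).
May has 31 days: +31 → Jun 1, 1841 (95 left).
Jun has 30 days: +30 → Jul 1, 1841 (65 left).
Jul has 31 days: +31 → Aug 1, 1841 (34 left).
Aug has 31 days: +31 → Sep 1, 1841 (3 left).
+3 → Sep 4, 1841.

September 4, 1841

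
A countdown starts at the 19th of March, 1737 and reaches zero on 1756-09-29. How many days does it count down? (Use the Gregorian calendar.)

7134

Mar 19, 1737 → Mar 19, 1738: 365 days.
Mar 19, 1738 → Mar 19, 1739: 365 days.
Mar 19, 1739 → Mar 19, 1740: 366 days (Feb 29, 1740 is in that span).
Mar 19, 1740 → Mar 19, 1741: 365 days.
Mar 19, 1741 → Mar 19, 1742: 365 days.
Mar 19, 1742 → Mar 19, 1743: 365 days.
Mar 19, 1743 → Mar 19, 1744: 366 days (Feb 29, 1744 is in that span).
Mar 19, 1744 → Mar 19, 1745: 365 days.
Mar 19, 1745 → Mar 19, 1746: 365 days.
Mar 19, 1746 → Mar 19, 1747: 365 days.
Mar 19, 1747 → Mar 19, 1748: 366 days (Feb 29, 1748 is in that span).
Mar 19, 1748 → Mar 19, 1749: 365 days.
Mar 19, 1749 → Mar 19, 1750: 365 days.
Mar 19, 1750 → Mar 19, 1751: 365 days.
Mar 19, 1751 → Mar 19, 1752: 366 days (Feb 29, 1752 is in that span).
Mar 19, 1752 → Mar 19, 1753: 365 days.
Mar 19, 1753 → Mar 19, 1754: 365 days.
Mar 19, 1754 → Mar 19, 1755: 365 days.
Mar 19, 1755 → Mar 19, 1756: 366 days (Feb 29, 1756 is in that span).
Mar 19, 1756 → Apr 19, 1756: 31 days (March has 31).
Apr 19, 1756 → May 19, 1756: 30 days (April has 30).
May 19, 1756 → Jun 19, 1756: 31 days (May has 31).
Jun 19, 1756 → Jul 19, 1756: 30 days (June has 30).
Jul 19, 1756 → Aug 19, 1756: 31 days (July has 31).
Aug 19, 1756 → Sep 19, 1756: 31 days (August has 31).
Sep 19, 1756 → Sep 29, 1756: 10 days.
Total: 7134 days.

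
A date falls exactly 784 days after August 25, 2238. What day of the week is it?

Saturday

First find the weekday of Aug 25, 2238. Doomsday rule: the anchor day for the 2200s is Friday. For year 38: 38÷12 = 3 r 2, and 2÷4 = 0, so 3+2+0 = 5.
Friday + 5 ≡ Wednesday — that's 2238's doomsday.
In August the doomsday date is Aug 8.
Aug 25 is 17 days after Aug 8; 17 mod 7 = 3, so Wednesday + 3 = Saturday.
784 mod 7 = 0, so 784 days after a Saturday is Saturday + 0 = Saturday.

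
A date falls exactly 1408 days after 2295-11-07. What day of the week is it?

Friday

Nov 7, 2295 is a Thursday.
1408 mod 7 = 1, so 1408 days after a Thursday is Thursday + 1 = Friday.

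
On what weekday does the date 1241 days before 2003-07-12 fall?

First find the weekday of Jul 12, 2003. Doomsday rule: the anchor day for the 2000s is Tuesday. For year 03: 3÷12 = 0 r 3, and 3÷4 = 0, so 0+3+0 = 3.
Tuesday + 3 ≡ Friday — that's 2003's doomsday.
In July the doomsday date is Jul 11.
Jul 12 is 1 day after Jul 11; 1 mod 7 = 1, so Friday + 1 = Saturday.
1241 mod 7 = 2, so 1241 days before a Saturday is Saturday − 2 = Thursday.

Thursday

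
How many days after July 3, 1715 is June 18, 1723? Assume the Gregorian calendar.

Jul 3, 1715 → Jul 3, 1716: 366 days (Feb 29, 1716 is in that span).
Jul 3, 1716 → Jul 3, 1717: 365 days.
Jul 3, 1717 → Jul 3, 1718: 365 days.
Jul 3, 1718 → Jul 3, 1719: 365 days.
Jul 3, 1719 → Jul 3, 1720: 366 days (Feb 29, 1720 is in that span).
Jul 3, 1720 → Jul 3, 1721: 365 days.
Jul 3, 1721 → Jul 3, 1722: 365 days.
Jul 3, 1722 → Aug 3, 1722: 31 days (July has 31).
Aug 3, 1722 → Sep 3, 1722: 31 days (August has 31).
Sep 3, 1722 → Oct 3, 1722: 30 days (September has 30).
Oct 3, 1722 → Nov 3, 1722: 31 days (October has 31).
Nov 3, 1722 → Dec 3, 1722: 30 days (November has 30).
Dec 3, 1722 → Jan 3, 1723: 31 days (December has 31).
Jan 3, 1723 → Feb 3, 1723: 31 days (January has 31).
Feb 3, 1723 → Mar 3, 1723: 28 days (February has 28).
Mar 3, 1723 → Apr 3, 1723: 31 days (March has 31).
Apr 3, 1723 → May 3, 1723: 30 days (April has 30).
May 3, 1723 → Jun 3, 1723: 31 days (May has 31).
Jun 3, 1723 → Jun 18, 1723: 15 days.
Total: 2907 days.

2907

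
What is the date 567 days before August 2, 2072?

January 13, 2071

−366 (one year; includes Feb 29, 2072) → Aug 2, 2071 (201 left).
−2 → Jul 31, 2071 (end of Jul, 31 days; 199 left).
−31 → Jun 30, 2071 (end of Jun, 30 days; 168 left).
−30 → May 31, 2071 (end of May, 31 days; 138 left).
−31 → Apr 30, 2071 (end of Apr, 30 days; 107 left).
−30 → Mar 31, 2071 (end of Mar, 31 days; 77 left).
−31 → Feb 28, 2071 (end of Feb, 28 days; 46 left).
−28 → Jan 31, 2071 (end of Jan, 31 days; 18 left).
−18 → Jan 13, 2071.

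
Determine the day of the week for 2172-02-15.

Doomsday rule: the anchor day for the 2100s is Sunday. For year 72: 72÷12 = 6 r 0, and 0÷4 = 0, so 6+0+0 = 6.
Sunday + 6 ≡ Saturday — that's 2172's doomsday.
In February the doomsday date is Feb 29 (2172 is a leap year (divisible by 4)).
Feb 15 is 14 days before Feb 29; 14 mod 7 = 0, so Saturday − 0 = Saturday.

Saturday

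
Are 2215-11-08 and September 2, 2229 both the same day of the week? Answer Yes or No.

Yes

From Nov 8, 2215 to Sep 2, 2229 is 5047 days.
5047 mod 7 = 0, so they are the same weekday.
(Nov 8, 2215 is a Wednesday; Sep 2, 2229 is a Wednesday.)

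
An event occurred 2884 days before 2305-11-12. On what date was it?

December 19, 2297

−365 (one year) → Nov 12, 2304 (2519 left).
−366 (one year; includes Feb 29, 2304) → Nov 12, 2303 (2153 left).
−365 (one year) → Nov 12, 2302 (1788 left).
−365 (one year) → Nov 12, 2301 (1423 left).
−365 (one year) → Nov 12, 2300 (1058 left).
−365 (one year) → Nov 12, 2299 (693 left).
−365 (one year) → Nov 12, 2298 (328 left).
−12 → Oct 31, 2298 (end of Oct, 31 days; 316 left).
−31 → Sep 30, 2298 (end of Sep, 30 days; 285 left).
−30 → Aug 31, 2298 (end of Aug, 31 days; 255 left).
−31 → Jul 31, 2298 (end of Jul, 31 days; 224 left).
−31 → Jun 30, 2298 (end of Jun, 30 days; 193 left).
−30 → May 31, 2298 (end of May, 31 days; 163 left).
−31 → Apr 30, 2298 (end of Apr, 30 days; 132 left).
−30 → Mar 31, 2298 (end of Mar, 31 days; 102 left).
−31 → Feb 28, 2298 (end of Feb, 28 days; 71 left).
−28 → Jan 31, 2298 (end of Jan, 31 days; 43 left).
−31 → Dec 31, 2297 (end of Dec, 31 days; 12 left).
−12 → Dec 19, 2297.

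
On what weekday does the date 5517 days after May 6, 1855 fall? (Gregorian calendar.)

First find the weekday of May 6, 1855. Doomsday rule: the anchor day for the 1800s is Friday. For year 55: 55÷12 = 4 r 7, and 7÷4 = 1, so 4+7+1 = 12.
Friday + 12 ≡ Wednesday — that's 1855's doomsday.
In May the doomsday date is May 9.
May 6 is 3 days before May 9; 3 mod 7 = 3, so Wednesday − 3 = Sunday.
5517 mod 7 = 1, so 5517 days after a Sunday is Sunday + 1 = Monday.

Monday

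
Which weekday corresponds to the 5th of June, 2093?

Friday

Doomsday rule: the anchor day for the 2000s is Tuesday. For year 93: 93÷12 = 7 r 9, and 9÷4 = 2, so 7+9+2 = 18.
Tuesday + 18 ≡ Saturday — that's 2093's doomsday.
In June the doomsday date is Jun 6.
Jun 5 is 1 day before Jun 6; 1 mod 7 = 1, so Saturday − 1 = Friday.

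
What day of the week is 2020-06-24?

Wednesday

Doomsday rule: the anchor day for the 2000s is Tuesday. For year 20: 20÷12 = 1 r 8, and 8÷4 = 2, so 1+8+2 = 11.
Tuesday + 11 ≡ Saturday — that's 2020's doomsday.
In June the doomsday date is Jun 6.
Jun 24 is 18 days after Jun 6; 18 mod 7 = 4, so Saturday + 4 = Wednesday.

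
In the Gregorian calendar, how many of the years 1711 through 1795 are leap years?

Multiples of 4 in [1711,1795]: 21.
Of those, multiples of 100: 0 (not leap unless ÷400).
Multiples of 400: 0.
Leap years = 21 − 0 + 0 = 21.

21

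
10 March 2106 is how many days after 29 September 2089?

6005

Sep 29, 2089 → Sep 29, 2090: 365 days.
Sep 29, 2090 → Sep 29, 2091: 365 days.
Sep 29, 2091 → Sep 29, 2092: 366 days (Feb 29, 2092 is in that span).
Sep 29, 2092 → Sep 29, 2093: 365 days.
Sep 29, 2093 → Sep 29, 2094: 365 days.
Sep 29, 2094 → Sep 29, 2095: 365 days.
Sep 29, 2095 → Sep 29, 2096: 366 days (Feb 29, 2096 is in that span).
Sep 29, 2096 → Sep 29, 2097: 365 days.
Sep 29, 2097 → Sep 29, 2098: 365 days.
Sep 29, 2098 → Sep 29, 2099: 365 days.
Sep 29, 2099 → Sep 29, 2100: 365 days.
Sep 29, 2100 → Sep 29, 2101: 365 days.
Sep 29, 2101 → Sep 29, 2102: 365 days.
Sep 29, 2102 → Sep 29, 2103: 365 days.
Sep 29, 2103 → Sep 29, 2104: 366 days (Feb 29, 2104 is in that span).
Sep 29, 2104 → Sep 29, 2105: 365 days.
Sep 29, 2105 → Oct 29, 2105: 30 days (September has 30).
Oct 29, 2105 → Nov 29, 2105: 31 days (October has 31).
Nov 29, 2105 → Dec 29, 2105: 30 days (November has 30).
Dec 29, 2105 → Jan 29, 2106: 31 days (December has 31).
Jan 29, 2106 → Feb 28, 2106: 30 days (January has 31).
Feb 28, 2106 → Mar 10, 2106: 10 days.
Total: 6005 days.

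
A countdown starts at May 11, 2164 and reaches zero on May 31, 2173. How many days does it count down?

3307

May 11, 2164 → May 11, 2165: 365 days.
May 11, 2165 → May 11, 2166: 365 days.
May 11, 2166 → May 11, 2167: 365 days.
May 11, 2167 → May 11, 2168: 366 days (Feb 29, 2168 is in that span).
May 11, 2168 → May 11, 2169: 365 days.
May 11, 2169 → May 11, 2170: 365 days.
May 11, 2170 → May 11, 2171: 365 days.
May 11, 2171 → May 11, 2172: 366 days (Feb 29, 2172 is in that span).
May 11, 2172 → Jun 11, 2172: 31 days (May has 31).
Jun 11, 2172 → Jul 11, 2172: 30 days (June has 30).
Jul 11, 2172 → Aug 11, 2172: 31 days (July has 31).
Aug 11, 2172 → Sep 11, 2172: 31 days (August has 31).
Sep 11, 2172 → Oct 11, 2172: 30 days (September has 30).
Oct 11, 2172 → Nov 11, 2172: 31 days (October has 31).
Nov 11, 2172 → Dec 11, 2172: 30 days (November has 30).
Dec 11, 2172 → Jan 11, 2173: 31 days (December has 31).
Jan 11, 2173 → Feb 11, 2173: 31 days (January has 31).
Feb 11, 2173 → Mar 11, 2173: 28 days (February has 28).
Mar 11, 2173 → Apr 11, 2173: 31 days (March has 31).
Apr 11, 2173 → May 11, 2173: 30 days (April has 30).
May 11, 2173 → May 31, 2173: 20 days.
Total: 3307 days.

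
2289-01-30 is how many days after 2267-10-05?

Oct 5, 2267 → Oct 5, 2268: 366 days (Feb 29, 2268 is in that span).
Oct 5, 2268 → Oct 5, 2269: 365 days.
Oct 5, 2269 → Oct 5, 2270: 365 days.
Oct 5, 2270 → Oct 5, 2271: 365 days.
Oct 5, 2271 → Oct 5, 2272: 366 days (Feb 29, 2272 is in that span).
Oct 5, 2272 → Oct 5, 2273: 365 days.
Oct 5, 2273 → Oct 5, 2274: 365 days.
Oct 5, 2274 → Oct 5, 2275: 365 days.
Oct 5, 2275 → Oct 5, 2276: 366 days (Feb 29, 2276 is in that span).
Oct 5, 2276 → Oct 5, 2277: 365 days.
Oct 5, 2277 → Oct 5, 2278: 365 days.
Oct 5, 2278 → Oct 5, 2279: 365 days.
Oct 5, 2279 → Oct 5, 2280: 366 days (Feb 29, 2280 is in that span).
Oct 5, 2280 → Oct 5, 2281: 365 days.
Oct 5, 2281 → Oct 5, 2282: 365 days.
Oct 5, 2282 → Oct 5, 2283: 365 days.
Oct 5, 2283 → Oct 5, 2284: 366 days (Feb 29, 2284 is in that span).
Oct 5, 2284 → Oct 5, 2285: 365 days.
Oct 5, 2285 → Oct 5, 2286: 365 days.
Oct 5, 2286 → Oct 5, 2287: 365 days.
Oct 5, 2287 → Oct 5, 2288: 366 days (Feb 29, 2288 is in that span).
Oct 5, 2288 → Nov 5, 2288: 31 days (October has 31).
Nov 5, 2288 → Dec 5, 2288: 30 days (November has 30).
Dec 5, 2288 → Jan 5, 2289: 31 days (December has 31).
Jan 5, 2289 → Jan 30, 2289: 25 days.
Total: 7788 days.

7788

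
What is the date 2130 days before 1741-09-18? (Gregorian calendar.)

November 19, 1735

−365 (one year) → Sep 18, 1740 (1765 left).
−366 (one year; includes Feb 29, 1740) → Sep 18, 1739 (1399 left).
−365 (one year) → Sep 18, 1738 (1034 left).
−365 (one year) → Sep 18, 1737 (669 left).
−365 (one year) → Sep 18, 1736 (304 left).
−18 → Aug 31, 1736 (end of Aug, 31 days; 286 left).
−31 → Jul 31, 1736 (end of Jul, 31 days; 255 left).
−31 → Jun 30, 1736 (end of Jun, 30 days; 224 left).
−30 → May 31, 1736 (end of May, 31 days; 194 left).
−31 → Apr 30, 1736 (end of Apr, 30 days; 163 left).
−30 → Mar 31, 1736 (end of Mar, 31 days; 133 left).
−31 → Feb 29, 1736 (end of Feb, 29 days; 102 left).
−29 → Jan 31, 1736 (end of Jan, 31 days; 73 left).
−31 → Dec 31, 1735 (end of Dec, 31 days; 42 left).
−31 → Nov 30, 1735 (end of Nov, 30 days; 11 left).
−11 → Nov 19, 1735.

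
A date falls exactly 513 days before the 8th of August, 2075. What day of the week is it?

Tuesday

Aug 8, 2075 is a Thursday.
513 mod 7 = 2, so 513 days before a Thursday is Thursday − 2 = Tuesday.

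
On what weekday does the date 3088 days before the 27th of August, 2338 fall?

First find the weekday of Aug 27, 2338. Doomsday rule: the anchor day for the 2300s is Wednesday. For year 38: 38÷12 = 3 r 2, and 2÷4 = 0, so 3+2+0 = 5.
Wednesday + 5 ≡ Monday — that's 2338's doomsday.
In August the doomsday date is Aug 8.
Aug 27 is 19 days after Aug 8; 19 mod 7 = 5, so Monday + 5 = Saturday.
3088 mod 7 = 1, so 3088 days before a Saturday is Saturday − 1 = Friday.

Friday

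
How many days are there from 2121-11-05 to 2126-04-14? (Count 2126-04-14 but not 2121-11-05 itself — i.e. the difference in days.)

Nov 5, 2121 → Nov 5, 2122: 365 days.
Nov 5, 2122 → Nov 5, 2123: 365 days.
Nov 5, 2123 → Nov 5, 2124: 366 days (Feb 29, 2124 is in that span).
Nov 5, 2124 → Nov 5, 2125: 365 days.
Nov 5, 2125 → Dec 5, 2125: 30 days (November has 30).
Dec 5, 2125 → Jan 5, 2126: 31 days (December has 31).
Jan 5, 2126 → Feb 5, 2126: 31 days (January has 31).
Feb 5, 2126 → Mar 5, 2126: 28 days (February has 28).
Mar 5, 2126 → Apr 5, 2126: 31 days (March has 31).
Apr 5, 2126 → Apr 14, 2126: 9 days.
Total: 1621 days.

1621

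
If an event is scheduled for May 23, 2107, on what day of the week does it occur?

January 1, 2107 is a Saturday.
Jan 1, 2107 → Feb 1, 2107: 31 days (January has 31).
Feb 1, 2107 → Mar 1, 2107: 28 days (February has 28).
Mar 1, 2107 → Apr 1, 2107: 31 days (March has 31).
Apr 1, 2107 → May 1, 2107: 30 days (April has 30).
May 1, 2107 → May 23, 2107: 22 days.
Total: 142 days.
142 mod 7 = 2, so Saturday + 2 = Monday.

Monday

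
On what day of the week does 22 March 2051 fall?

Doomsday rule: the anchor day for the 2000s is Tuesday. For year 51: 51÷12 = 4 r 3, and 3÷4 = 0, so 4+3+0 = 7.
Tuesday + 7 ≡ Tuesday — that's 2051's doomsday.
In March the doomsday date is Mar 14.
Mar 22 is 8 days after Mar 14; 8 mod 7 = 1, so Tuesday + 1 = Wednesday.

Wednesday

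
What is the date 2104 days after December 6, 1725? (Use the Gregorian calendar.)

September 10, 1731

+365 (one year) → Dec 6, 1726 (1739 left).
+365 (one year) → Dec 6, 1727 (1374 left).
+366 (one year; includes Feb 29, 1728) → Dec 6, 1728 (1008 left).
+365 (one year) → Dec 6, 1729 (643 left).
+365 (one year) → Dec 6, 1730 (278 left).
Dec has 31 days: +26 → Jan 1, 1731 (252 left).
Jan has 31 days: +31 → Feb 1, 1731 (221 left).
Feb has 28 days: +28 → Mar 1, 1731 (193 left).
Mar has 31 days: +31 → Apr 1, 1731 (162 left).
Apr has 30 days: +30 → May 1, 1731 (132 left).
May has 31 days: +31 → Jun 1, 1731 (101 left).
Jun has 30 days: +30 → Jul 1, 1731 (71 left).
Jul has 31 days: +31 → Aug 1, 1731 (40 left).
Aug has 31 days: +31 → Sep 1, 1731 (9 left).
+9 → Sep 10, 1731.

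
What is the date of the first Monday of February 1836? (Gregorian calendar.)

February 1, 1836

February 1, 1836 is a Monday.
The first Monday is therefore February 1 (same day).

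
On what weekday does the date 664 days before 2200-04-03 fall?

First find the weekday of Apr 3, 2200. Doomsday rule: the anchor day for the 2200s is Friday. For year 00: 0÷12 = 0 r 0, and 0÷4 = 0, so 0+0+0 = 0.
Friday + 0 ≡ Friday — that's 2200's doomsday.
In April the doomsday date is Apr 4.
Apr 3 is 1 day before Apr 4; 1 mod 7 = 1, so Friday − 1 = Thursday.
664 mod 7 = 6, so 664 days before a Thursday is Thursday − 6 = Friday.

Friday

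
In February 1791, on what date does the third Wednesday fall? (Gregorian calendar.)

February 16, 1791

February 1, 1791 is a Tuesday.
The first Wednesday is therefore February 2 (1 days later).
The third Wednesday is 2 + 2×7 = February 16.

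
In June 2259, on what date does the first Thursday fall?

June 2, 2259

June 1, 2259 is a Wednesday.
The first Thursday is therefore June 2 (1 days later).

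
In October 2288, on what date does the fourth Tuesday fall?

October 1, 2288 is a Monday.
The first Tuesday is therefore October 2 (1 days later).
The fourth Tuesday is 2 + 3×7 = October 23.

October 23, 2288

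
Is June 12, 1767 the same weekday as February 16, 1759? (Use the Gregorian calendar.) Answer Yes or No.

Yes

From Feb 16, 1759 to Jun 12, 1767 is 3038 days.
3038 mod 7 = 0, so they are the same weekday.
(Feb 16, 1759 is a Friday; Jun 12, 1767 is a Friday.)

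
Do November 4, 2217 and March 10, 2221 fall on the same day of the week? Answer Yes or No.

No

From Nov 4, 2217 to Mar 10, 2221 is 1222 days.
1222 mod 7 = 4, so they are different weekdays.
(Nov 4, 2217 is a Tuesday; Mar 10, 2221 is a Saturday.)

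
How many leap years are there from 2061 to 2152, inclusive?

Multiples of 4 in [2061,2152]: 23.
Of those, multiples of 100: 1 (not leap unless ÷400).
Multiples of 400: 0.
Leap years = 23 − 1 + 0 = 22.

22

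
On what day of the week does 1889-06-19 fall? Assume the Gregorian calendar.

Wednesday

January 1, 1889 is a Tuesday.
Jan 1, 1889 → Feb 1, 1889: 31 days (January has 31).
Feb 1, 1889 → Mar 1, 1889: 28 days (February has 28).
Mar 1, 1889 → Apr 1, 1889: 31 days (March has 31).
Apr 1, 1889 → May 1, 1889: 30 days (April has 30).
May 1, 1889 → Jun 1, 1889: 31 days (May has 31).
Jun 1, 1889 → Jun 19, 1889: 18 days.
Total: 169 days.
169 mod 7 = 1, so Tuesday + 1 = Wednesday.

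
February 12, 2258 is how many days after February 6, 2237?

Feb 6, 2237 → Feb 6, 2238: 365 days.
Feb 6, 2238 → Feb 6, 2239: 365 days.
Feb 6, 2239 → Feb 6, 2240: 365 days.
Feb 6, 2240 → Feb 6, 2241: 366 days (Feb 29, 2240 is in that span).
Feb 6, 2241 → Feb 6, 2242: 365 days.
Feb 6, 2242 → Feb 6, 2243: 365 days.
Feb 6, 2243 → Feb 6, 2244: 365 days.
Feb 6, 2244 → Feb 6, 2245: 366 days (Feb 29, 2244 is in that span).
Feb 6, 2245 → Feb 6, 2246: 365 days.
Feb 6, 2246 → Feb 6, 2247: 365 days.
Feb 6, 2247 → Feb 6, 2248: 365 days.
Feb 6, 2248 → Feb 6, 2249: 366 days (Feb 29, 2248 is in that span).
Feb 6, 2249 → Feb 6, 2250: 365 days.
Feb 6, 2250 → Feb 6, 2251: 365 days.
Feb 6, 2251 → Feb 6, 2252: 365 days.
Feb 6, 2252 → Feb 6, 2253: 366 days (Feb 29, 2252 is in that span).
Feb 6, 2253 → Feb 6, 2254: 365 days.
Feb 6, 2254 → Feb 6, 2255: 365 days.
Feb 6, 2255 → Feb 6, 2256: 365 days.
Feb 6, 2256 → Feb 6, 2257: 366 days (Feb 29, 2256 is in that span).
Feb 6, 2257 → Mar 6, 2257: 28 days (February has 28).
Mar 6, 2257 → Apr 6, 2257: 31 days (March has 31).
Apr 6, 2257 → May 6, 2257: 30 days (April has 30).
May 6, 2257 → Jun 6, 2257: 31 days (May has 31).
Jun 6, 2257 → Jul 6, 2257: 30 days (June has 30).
Jul 6, 2257 → Aug 6, 2257: 31 days (July has 31).
Aug 6, 2257 → Sep 6, 2257: 31 days (August has 31).
Sep 6, 2257 → Oct 6, 2257: 30 days (September has 30).
Oct 6, 2257 → Nov 6, 2257: 31 days (October has 31).
Nov 6, 2257 → Dec 6, 2257: 30 days (November has 30).
Dec 6, 2257 → Jan 6, 2258: 31 days (December has 31).
Jan 6, 2258 → Feb 6, 2258: 31 days (January has 31).
Feb 6, 2258 → Feb 12, 2258: 6 days.
Total: 7676 days.

7676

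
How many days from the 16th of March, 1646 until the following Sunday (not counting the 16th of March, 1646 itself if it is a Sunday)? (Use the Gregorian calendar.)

Mar 16, 1646 is a Friday.
From Friday to the next Sunday is 2 days.

2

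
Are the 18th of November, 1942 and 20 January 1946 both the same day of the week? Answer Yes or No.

From Nov 18, 1942 to Jan 20, 1946 is 1159 days.
1159 mod 7 = 4, so they are different weekdays.
(Nov 18, 1942 is a Wednesday; Jan 20, 1946 is a Sunday.)

No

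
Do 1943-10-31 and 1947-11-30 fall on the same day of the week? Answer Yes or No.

From Oct 31, 1943 to Nov 30, 1947 is 1491 days.
1491 mod 7 = 0, so they are the same weekday.
(Oct 31, 1943 is a Sunday; Nov 30, 1947 is a Sunday.)

Yes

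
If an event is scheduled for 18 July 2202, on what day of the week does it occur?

Doomsday rule: the anchor day for the 2200s is Friday. For year 02: 2÷12 = 0 r 2, and 2÷4 = 0, so 0+2+0 = 2.
Friday + 2 ≡ Sunday — that's 2202's doomsday.
In July the doomsday date is Jul 11.
Jul 18 is 7 days after Jul 11; 7 mod 7 = 0, so Sunday + 0 = Sunday.

Sunday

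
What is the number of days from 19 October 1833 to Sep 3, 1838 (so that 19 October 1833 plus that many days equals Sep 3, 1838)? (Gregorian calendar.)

Oct 19, 1833 → Oct 19, 1834: 365 days.
Oct 19, 1834 → Oct 19, 1835: 365 days.
Oct 19, 1835 → Oct 19, 1836: 366 days (Feb 29, 1836 is in that span).
Oct 19, 1836 → Oct 19, 1837: 365 days.
Oct 19, 1837 → Nov 19, 1837: 31 days (October has 31).
Nov 19, 1837 → Dec 19, 1837: 30 days (November has 30).
Dec 19, 1837 → Jan 19, 1838: 31 days (December has 31).
Jan 19, 1838 → Feb 19, 1838: 31 days (January has 31).
Feb 19, 1838 → Mar 19, 1838: 28 days (February has 28).
Mar 19, 1838 → Apr 19, 1838: 31 days (March has 31).
Apr 19, 1838 → May 19, 1838: 30 days (April has 30).
May 19, 1838 → Jun 19, 1838: 31 days (May has 31).
Jun 19, 1838 → Jul 19, 1838: 30 days (June has 30).
Jul 19, 1838 → Aug 19, 1838: 31 days (July has 31).
Aug 19, 1838 → Sep 3, 1838: 15 days.
Total: 1780 days.

1780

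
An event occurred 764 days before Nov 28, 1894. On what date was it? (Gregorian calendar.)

October 25, 1892

−365 (one year) → Nov 28, 1893 (399 left).
−28 → Oct 31, 1893 (end of Oct, 31 days; 371 left).
−31 → Sep 30, 1893 (end of Sep, 30 days; 340 left).
−30 → Aug 31, 1893 (end of Aug, 31 days; 310 left).
−31 → Jul 31, 1893 (end of Jul, 31 days; 279 left).
−31 → Jun 30, 1893 (end of Jun, 30 days; 248 left).
−30 → May 31, 1893 (end of May, 31 days; 218 left).
−31 → Apr 30, 1893 (end of Apr, 30 days; 187 left).
−30 → Mar 31, 1893 (end of Mar, 31 days; 157 left).
−31 → Feb 28, 1893 (end of Feb, 28 days; 126 left).
−28 → Jan 31, 1893 (end of Jan, 31 days; 98 left).
−31 → Dec 31, 1892 (end of Dec, 31 days; 67 left).
−31 → Nov 30, 1892 (end of Nov, 30 days; 36 left).
−30 → Oct 31, 1892 (end of Oct, 31 days; 6 left).
−6 → Oct 25, 1892.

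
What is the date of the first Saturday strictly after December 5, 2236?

December 10, 2236

Dec 5, 2236 is a Monday.
From Monday to the next Saturday is 5 days.
Dec 5, 2236 + 5 = Dec 10, 2236.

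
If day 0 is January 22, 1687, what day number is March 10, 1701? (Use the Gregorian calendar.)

Jan 22, 1687 → Jan 22, 1688: 365 days.
Jan 22, 1688 → Jan 22, 1689: 366 days (Feb 29, 1688 is in that span).
Jan 22, 1689 → Jan 22, 1690: 365 days.
Jan 22, 1690 → Jan 22, 1691: 365 days.
Jan 22, 1691 → Jan 22, 1692: 365 days.
Jan 22, 1692 → Jan 22, 1693: 366 days (Feb 29, 1692 is in that span).
Jan 22, 1693 → Jan 22, 1694: 365 days.
Jan 22, 1694 → Jan 22, 1695: 365 days.
Jan 22, 1695 → Jan 22, 1696: 365 days.
Jan 22, 1696 → Jan 22, 1697: 366 days (Feb 29, 1696 is in that span).
Jan 22, 1697 → Jan 22, 1698: 365 days.
Jan 22, 1698 → Jan 22, 1699: 365 days.
Jan 22, 1699 → Jan 22, 1700: 365 days.
Jan 22, 1700 → Jan 22, 1701: 365 days.
Jan 22, 1701 → Feb 22, 1701: 31 days (January has 31).
Feb 22, 1701 → Mar 10, 1701: 16 days.
Total: 5160 days.

5160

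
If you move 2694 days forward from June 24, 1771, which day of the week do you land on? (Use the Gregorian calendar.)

First find the weekday of Jun 24, 1771. Doomsday rule: the anchor day for the 1700s is Sunday. For year 71: 71÷12 = 5 r 11, and 11÷4 = 2, so 5+11+2 = 18.
Sunday + 18 ≡ Thursday — that's 1771's doomsday.
In June the doomsday date is Jun 6.
Jun 24 is 18 days after Jun 6; 18 mod 7 = 4, so Thursday + 4 = Monday.
2694 mod 7 = 6, so 2694 days after a Monday is Monday + 6 = Sunday.

Sunday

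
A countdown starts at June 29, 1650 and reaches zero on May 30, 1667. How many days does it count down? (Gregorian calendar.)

6179

Jun 29, 1650 → Jun 29, 1651: 365 days.
Jun 29, 1651 → Jun 29, 1652: 366 days (Feb 29, 1652 is in that span).
Jun 29, 1652 → Jun 29, 1653: 365 days.
Jun 29, 1653 → Jun 29, 1654: 365 days.
Jun 29, 1654 → Jun 29, 1655: 365 days.
Jun 29, 1655 → Jun 29, 1656: 366 days (Feb 29, 1656 is in that span).
Jun 29, 1656 → Jun 29, 1657: 365 days.
Jun 29, 1657 → Jun 29, 1658: 365 days.
Jun 29, 1658 → Jun 29, 1659: 365 days.
Jun 29, 1659 → Jun 29, 1660: 366 days (Feb 29, 1660 is in that span).
Jun 29, 1660 → Jun 29, 1661: 365 days.
Jun 29, 1661 → Jun 29, 1662: 365 days.
Jun 29, 1662 → Jun 29, 1663: 365 days.
Jun 29, 1663 → Jun 29, 1664: 366 days (Feb 29, 1664 is in that span).
Jun 29, 1664 → Jun 29, 1665: 365 days.
Jun 29, 1665 → Jun 29, 1666: 365 days.
Jun 29, 1666 → Jul 29, 1666: 30 days (June has 30).
Jul 29, 1666 → Aug 29, 1666: 31 days (July has 31).
Aug 29, 1666 → Sep 29, 1666: 31 days (August has 31).
Sep 29, 1666 → Oct 29, 1666: 30 days (September has 30).
Oct 29, 1666 → Nov 29, 1666: 31 days (October has 31).
Nov 29, 1666 → Dec 29, 1666: 30 days (November has 30).
Dec 29, 1666 → Jan 29, 1667: 31 days (December has 31).
Jan 29, 1667 → Feb 28, 1667: 30 days (January has 31).
Feb 28, 1667 → Mar 28, 1667: 28 days (February has 28).
Mar 28, 1667 → Apr 28, 1667: 31 days (March has 31).
Apr 28, 1667 → May 28, 1667: 30 days (April has 30).
May 28, 1667 → May 30, 1667: 2 days.
Total: 6179 days.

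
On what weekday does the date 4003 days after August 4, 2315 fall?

Tuesday

Aug 4, 2315 is a Wednesday.
4003 mod 7 = 6, so 4003 days after a Wednesday is Wednesday + 6 = Tuesday.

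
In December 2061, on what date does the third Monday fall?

December 1, 2061 is a Thursday.
The first Monday is therefore December 5 (4 days later).
The third Monday is 5 + 2×7 = December 19.

December 19, 2061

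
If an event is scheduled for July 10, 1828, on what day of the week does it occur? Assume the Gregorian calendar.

Doomsday rule: the anchor day for the 1800s is Friday. For year 28: 28÷12 = 2 r 4, and 4÷4 = 1, so 2+4+1 = 7.
Friday + 7 ≡ Friday — that's 1828's doomsday.
In July the doomsday date is Jul 11.
Jul 10 is 1 day before Jul 11; 1 mod 7 = 1, so Friday − 1 = Thursday.

Thursday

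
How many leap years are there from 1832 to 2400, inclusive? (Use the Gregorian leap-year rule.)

139

Multiples of 4 in [1832,2400]: 143.
Of those, multiples of 100: 6 (not leap unless ÷400).
Multiples of 400: 2.
Leap years = 143 − 6 + 2 = 139.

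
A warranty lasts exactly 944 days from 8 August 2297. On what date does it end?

+365 (one year) → Aug 8, 2298 (579 left).
+365 (one year) → Aug 8, 2299 (214 left).
Aug has 31 days: +24 → Sep 1, 2299 (190 left).
Sep has 30 days: +30 → Oct 1, 2299 (160 left).
Oct has 31 days: +31 → Nov 1, 2299 (129 left).
Nov has 30 days: +30 → Dec 1, 2299 (99 left).
Dec has 31 days: +31 → Jan 1, 2300 (68 left).
Jan has 31 days: +31 → Feb 1, 2300 (37 left).
Feb has 28 days: +28 → Mar 1, 2300 (9 left).
+9 → Mar 10, 2300.

March 10, 2300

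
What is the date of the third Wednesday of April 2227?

April 18, 2227

April 1, 2227 is a Sunday.
The first Wednesday is therefore April 4 (3 days later).
The third Wednesday is 4 + 2×7 = April 18.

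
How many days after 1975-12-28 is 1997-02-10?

7715

Dec 28, 1975 → Dec 28, 1976: 366 days (Feb 29, 1976 is in that span).
Dec 28, 1976 → Dec 28, 1977: 365 days.
Dec 28, 1977 → Dec 28, 1978: 365 days.
Dec 28, 1978 → Dec 28, 1979: 365 days.
Dec 28, 1979 → Dec 28, 1980: 366 days (Feb 29, 1980 is in that span).
Dec 28, 1980 → Dec 28, 1981: 365 days.
Dec 28, 1981 → Dec 28, 1982: 365 days.
Dec 28, 1982 → Dec 28, 1983: 365 days.
Dec 28, 1983 → Dec 28, 1984: 366 days (Feb 29, 1984 is in that span).
Dec 28, 1984 → Dec 28, 1985: 365 days.
Dec 28, 1985 → Dec 28, 1986: 365 days.
Dec 28, 1986 → Dec 28, 1987: 365 days.
Dec 28, 1987 → Dec 28, 1988: 366 days (Feb 29, 1988 is in that span).
Dec 28, 1988 → Dec 28, 1989: 365 days.
Dec 28, 1989 → Dec 28, 1990: 365 days.
Dec 28, 1990 → Dec 28, 1991: 365 days.
Dec 28, 1991 → Dec 28, 1992: 366 days (Feb 29, 1992 is in that span).
Dec 28, 1992 → Dec 28, 1993: 365 days.
Dec 28, 1993 → Dec 28, 1994: 365 days.
Dec 28, 1994 → Dec 28, 1995: 365 days.
Dec 28, 1995 → Dec 28, 1996: 366 days (Feb 29, 1996 is in that span).
Dec 28, 1996 → Jan 28, 1997: 31 days (December has 31).
Jan 28, 1997 → Feb 10, 1997: 13 days.
Total: 7715 days.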